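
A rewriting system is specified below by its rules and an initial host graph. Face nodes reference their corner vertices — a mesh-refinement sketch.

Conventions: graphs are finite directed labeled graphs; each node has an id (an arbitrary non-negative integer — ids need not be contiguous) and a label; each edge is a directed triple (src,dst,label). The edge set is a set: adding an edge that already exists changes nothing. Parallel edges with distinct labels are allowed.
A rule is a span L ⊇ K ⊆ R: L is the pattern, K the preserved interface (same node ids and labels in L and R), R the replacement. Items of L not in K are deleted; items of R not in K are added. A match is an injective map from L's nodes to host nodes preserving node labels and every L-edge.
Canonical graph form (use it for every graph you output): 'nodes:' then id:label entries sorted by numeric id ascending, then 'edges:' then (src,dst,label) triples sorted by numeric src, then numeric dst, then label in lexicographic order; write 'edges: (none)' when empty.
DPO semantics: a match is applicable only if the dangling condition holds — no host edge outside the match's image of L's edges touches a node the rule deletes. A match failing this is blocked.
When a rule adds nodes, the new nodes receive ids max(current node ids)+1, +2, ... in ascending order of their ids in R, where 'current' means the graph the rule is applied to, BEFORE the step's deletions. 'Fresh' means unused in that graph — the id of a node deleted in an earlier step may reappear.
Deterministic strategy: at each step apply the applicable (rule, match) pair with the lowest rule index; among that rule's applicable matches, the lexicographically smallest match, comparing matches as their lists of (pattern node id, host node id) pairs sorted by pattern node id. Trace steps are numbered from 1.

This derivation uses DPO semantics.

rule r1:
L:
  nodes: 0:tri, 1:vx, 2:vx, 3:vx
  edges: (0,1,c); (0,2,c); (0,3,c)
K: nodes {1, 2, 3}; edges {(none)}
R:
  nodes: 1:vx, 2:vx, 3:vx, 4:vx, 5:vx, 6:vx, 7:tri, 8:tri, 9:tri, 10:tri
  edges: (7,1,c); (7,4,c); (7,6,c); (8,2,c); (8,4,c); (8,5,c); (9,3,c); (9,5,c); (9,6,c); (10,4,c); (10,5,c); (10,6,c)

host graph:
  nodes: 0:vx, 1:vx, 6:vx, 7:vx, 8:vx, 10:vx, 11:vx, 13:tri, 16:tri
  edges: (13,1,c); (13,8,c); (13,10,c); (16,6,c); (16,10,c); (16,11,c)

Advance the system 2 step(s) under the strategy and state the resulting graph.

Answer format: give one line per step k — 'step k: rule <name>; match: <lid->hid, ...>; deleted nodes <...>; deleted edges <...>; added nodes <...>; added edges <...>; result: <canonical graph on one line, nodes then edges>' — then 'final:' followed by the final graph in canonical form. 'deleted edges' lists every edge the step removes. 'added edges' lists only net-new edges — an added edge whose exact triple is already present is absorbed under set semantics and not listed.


step 1: rule r1; match: 0->13, 1->1, 2->8, 3->10; deleted nodes 13; deleted edges (13,1,c); (13,8,c); (13,10,c); added nodes 17, 18, 19, 20, 21, 22, 23; added edges (20,1,c); (20,17,c); (20,19,c); (21,8,c); (21,17,c); (21,18,c); (22,10,c); (22,18,c); (22,19,c); (23,17,c); (23,18,c); (23,19,c); result: nodes: 0:vx, 1:vx, 6:vx, 7:vx, 8:vx, 10:vx, 11:vx, 16:tri, 17:vx, 18:vx, 19:vx, 20:tri, 21:tri, 22:tri, 23:tri edges: (16,6,c); (16,10,c); (16,11,c); (20,1,c); (20,17,c); (20,19,c); (21,8,c); (21,17,c); (21,18,c); (22,10,c); (22,18,c); (22,19,c); (23,17,c); (23,18,c); (23,19,c)
step 2: rule r1; match: 0->16, 1->6, 2->10, 3->11; deleted nodes 16; deleted edges (16,6,c); (16,10,c); (16,11,c); added nodes 24, 25, 26, 27, 28, 29, 30; added edges (27,6,c); (27,24,c); (27,26,c); (28,10,c); (28,24,c); (28,25,c); (29,11,c); (29,25,c); (29,26,c); (30,24,c); (30,25,c); (30,26,c); result: nodes: 0:vx, 1:vx, 6:vx, 7:vx, 8:vx, 10:vx, 11:vx, 17:vx, 18:vx, 19:vx, 20:tri, 21:tri, 22:tri, 23:tri, 24:vx, 25:vx, 26:vx, 27:tri, 28:tri, 29:tri, 30:tri edges: (20,1,c); (20,17,c); (20,19,c); (21,8,c); (21,17,c); (21,18,c); (22,10,c); (22,18,c); (22,19,c); (23,17,c); (23,18,c); (23,19,c); (27,6,c); (27,24,c); (27,26,c); (28,10,c); (28,24,c); (28,25,c); (29,11,c); (29,25,c); (29,26,c); (30,24,c); (30,25,c); (30,26,c)
final:
nodes: 0:vx, 1:vx, 6:vx, 7:vx, 8:vx, 10:vx, 11:vx, 17:vx, 18:vx, 19:vx, 20:tri, 21:tri, 22:tri, 23:tri, 24:vx, 25:vx, 26:vx, 27:tri, 28:tri, 29:tri, 30:tri
edges: (20,1,c); (20,17,c); (20,19,c); (21,8,c); (21,17,c); (21,18,c); (22,10,c); (22,18,c); (22,19,c); (23,17,c); (23,18,c); (23,19,c); (27,6,c); (27,24,c); (27,26,c); (28,10,c); (28,24,c); (28,25,c); (29,11,c); (29,25,c); (29,26,c); (30,24,c); (30,25,c); (30,26,c)


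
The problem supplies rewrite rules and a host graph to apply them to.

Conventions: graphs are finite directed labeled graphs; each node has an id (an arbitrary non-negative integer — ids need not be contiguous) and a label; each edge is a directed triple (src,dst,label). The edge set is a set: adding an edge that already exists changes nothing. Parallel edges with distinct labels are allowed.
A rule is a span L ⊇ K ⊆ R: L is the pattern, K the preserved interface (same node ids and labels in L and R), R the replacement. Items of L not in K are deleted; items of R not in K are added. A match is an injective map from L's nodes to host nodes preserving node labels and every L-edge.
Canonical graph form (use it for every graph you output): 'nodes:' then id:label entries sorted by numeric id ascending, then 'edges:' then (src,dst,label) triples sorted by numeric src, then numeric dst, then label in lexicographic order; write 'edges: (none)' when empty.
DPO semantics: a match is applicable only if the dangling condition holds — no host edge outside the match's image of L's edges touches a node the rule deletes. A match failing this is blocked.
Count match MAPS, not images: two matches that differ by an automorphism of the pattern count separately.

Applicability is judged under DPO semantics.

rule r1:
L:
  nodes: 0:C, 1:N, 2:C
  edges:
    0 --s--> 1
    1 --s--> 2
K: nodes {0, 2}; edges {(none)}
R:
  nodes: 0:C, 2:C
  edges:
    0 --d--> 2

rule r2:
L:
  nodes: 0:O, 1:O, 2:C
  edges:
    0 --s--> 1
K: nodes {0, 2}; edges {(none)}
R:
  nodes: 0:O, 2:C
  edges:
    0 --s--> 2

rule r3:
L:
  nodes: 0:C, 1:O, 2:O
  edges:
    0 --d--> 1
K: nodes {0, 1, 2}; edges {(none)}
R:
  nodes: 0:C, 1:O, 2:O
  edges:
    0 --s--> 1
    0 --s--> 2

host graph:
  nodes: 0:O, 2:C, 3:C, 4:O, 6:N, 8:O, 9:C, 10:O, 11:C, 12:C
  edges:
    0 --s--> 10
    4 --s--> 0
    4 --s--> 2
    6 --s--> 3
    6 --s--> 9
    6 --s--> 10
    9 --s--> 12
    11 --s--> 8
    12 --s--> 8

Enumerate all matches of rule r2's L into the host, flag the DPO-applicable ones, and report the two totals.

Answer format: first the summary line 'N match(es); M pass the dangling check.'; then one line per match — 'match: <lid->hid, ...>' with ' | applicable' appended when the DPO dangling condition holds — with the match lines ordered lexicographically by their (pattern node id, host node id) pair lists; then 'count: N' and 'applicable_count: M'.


10 match(es); 0 pass the dangling check.
match: 0->0, 1->10, 2->2
match: 0->0, 1->10, 2->3
match: 0->0, 1->10, 2->9
match: 0->0, 1->10, 2->11
match: 0->0, 1->10, 2->12
match: 0->4, 1->0, 2->2
match: 0->4, 1->0, 2->3
match: 0->4, 1->0, 2->9
match: 0->4, 1->0, 2->11
match: 0->4, 1->0, 2->12
count: 10
applicable_count: 0


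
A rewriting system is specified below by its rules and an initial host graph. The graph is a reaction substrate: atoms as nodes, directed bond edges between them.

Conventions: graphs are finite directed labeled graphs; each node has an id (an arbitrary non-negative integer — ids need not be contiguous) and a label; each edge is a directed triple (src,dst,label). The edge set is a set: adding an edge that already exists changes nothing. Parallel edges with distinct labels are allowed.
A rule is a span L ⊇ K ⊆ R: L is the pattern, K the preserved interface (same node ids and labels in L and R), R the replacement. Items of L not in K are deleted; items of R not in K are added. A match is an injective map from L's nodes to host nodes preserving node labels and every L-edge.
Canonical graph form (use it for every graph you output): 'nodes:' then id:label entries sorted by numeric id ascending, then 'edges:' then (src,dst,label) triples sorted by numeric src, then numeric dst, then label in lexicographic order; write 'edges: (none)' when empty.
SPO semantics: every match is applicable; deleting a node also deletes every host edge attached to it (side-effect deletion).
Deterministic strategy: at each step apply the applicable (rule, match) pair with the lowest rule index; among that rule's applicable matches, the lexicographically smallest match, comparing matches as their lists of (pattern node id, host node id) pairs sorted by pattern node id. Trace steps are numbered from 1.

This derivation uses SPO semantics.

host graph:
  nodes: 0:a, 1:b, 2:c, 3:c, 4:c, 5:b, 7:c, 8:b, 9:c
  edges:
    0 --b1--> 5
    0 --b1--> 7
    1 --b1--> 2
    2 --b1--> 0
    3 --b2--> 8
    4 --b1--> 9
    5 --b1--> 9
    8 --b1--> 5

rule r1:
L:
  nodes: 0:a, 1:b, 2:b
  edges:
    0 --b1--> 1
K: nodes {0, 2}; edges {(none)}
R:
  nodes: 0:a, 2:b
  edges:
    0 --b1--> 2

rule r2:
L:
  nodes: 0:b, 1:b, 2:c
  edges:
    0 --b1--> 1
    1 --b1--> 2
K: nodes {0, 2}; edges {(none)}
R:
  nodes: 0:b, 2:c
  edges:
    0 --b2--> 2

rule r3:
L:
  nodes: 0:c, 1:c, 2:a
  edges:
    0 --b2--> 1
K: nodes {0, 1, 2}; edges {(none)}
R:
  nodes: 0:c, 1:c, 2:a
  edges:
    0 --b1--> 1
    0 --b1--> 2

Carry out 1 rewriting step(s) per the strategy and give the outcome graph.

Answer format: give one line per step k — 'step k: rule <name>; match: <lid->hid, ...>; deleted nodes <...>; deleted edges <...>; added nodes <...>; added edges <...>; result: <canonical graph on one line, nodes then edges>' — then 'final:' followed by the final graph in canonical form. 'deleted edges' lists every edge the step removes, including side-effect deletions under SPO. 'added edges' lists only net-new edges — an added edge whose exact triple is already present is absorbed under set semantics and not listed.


step 1: rule r1; match: 0->0, 1->5, 2->1; deleted nodes 5; deleted edges (0,5,b1); (5,9,b1); (8,5,b1); added nodes (none); added edges (0,1,b1); result: nodes: 0:a, 1:b, 2:c, 3:c, 4:c, 7:c, 8:b, 9:c edges: (0,1,b1); (0,7,b1); (1,2,b1); (2,0,b1); (3,8,b2); (4,9,b1)
final:
nodes: 0:a, 1:b, 2:c, 3:c, 4:c, 7:c, 8:b, 9:c
edges: (0,1,b1); (0,7,b1); (1,2,b1); (2,0,b1); (3,8,b2); (4,9,b1)


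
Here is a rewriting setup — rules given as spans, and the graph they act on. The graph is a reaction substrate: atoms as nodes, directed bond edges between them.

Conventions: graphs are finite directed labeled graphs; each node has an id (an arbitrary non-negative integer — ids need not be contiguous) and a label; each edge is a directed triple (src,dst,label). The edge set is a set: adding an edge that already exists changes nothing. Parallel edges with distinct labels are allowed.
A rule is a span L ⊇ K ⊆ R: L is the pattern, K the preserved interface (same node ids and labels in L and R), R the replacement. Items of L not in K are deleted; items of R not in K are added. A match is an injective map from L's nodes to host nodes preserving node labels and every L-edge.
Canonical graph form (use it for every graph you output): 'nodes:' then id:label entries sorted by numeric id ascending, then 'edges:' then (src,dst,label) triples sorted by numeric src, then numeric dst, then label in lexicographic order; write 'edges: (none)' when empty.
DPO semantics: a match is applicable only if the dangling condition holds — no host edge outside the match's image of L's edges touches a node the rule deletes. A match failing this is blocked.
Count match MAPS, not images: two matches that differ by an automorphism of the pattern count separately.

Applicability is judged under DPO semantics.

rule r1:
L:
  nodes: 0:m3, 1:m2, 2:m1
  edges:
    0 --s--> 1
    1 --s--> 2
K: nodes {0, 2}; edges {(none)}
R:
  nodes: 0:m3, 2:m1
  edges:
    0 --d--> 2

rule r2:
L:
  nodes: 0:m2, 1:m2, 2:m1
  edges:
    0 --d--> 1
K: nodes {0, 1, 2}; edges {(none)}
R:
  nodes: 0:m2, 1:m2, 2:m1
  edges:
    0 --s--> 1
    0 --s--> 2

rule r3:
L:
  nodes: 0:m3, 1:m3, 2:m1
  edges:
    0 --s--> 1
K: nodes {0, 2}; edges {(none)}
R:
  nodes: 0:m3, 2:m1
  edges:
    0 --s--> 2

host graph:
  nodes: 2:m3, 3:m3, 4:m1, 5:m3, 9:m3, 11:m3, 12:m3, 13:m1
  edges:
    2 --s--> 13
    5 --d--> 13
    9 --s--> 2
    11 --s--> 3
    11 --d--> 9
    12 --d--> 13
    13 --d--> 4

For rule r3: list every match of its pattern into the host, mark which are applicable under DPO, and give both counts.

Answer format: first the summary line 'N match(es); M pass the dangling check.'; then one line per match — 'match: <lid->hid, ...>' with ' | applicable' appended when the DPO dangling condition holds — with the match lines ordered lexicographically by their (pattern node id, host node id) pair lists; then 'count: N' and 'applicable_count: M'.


4 match(es); 2 pass the dangling check.
match: 0->9, 1->2, 2->4
match: 0->9, 1->2, 2->13
match: 0->11, 1->3, 2->4 | applicable
match: 0->11, 1->3, 2->13 | applicable
count: 4
applicable_count: 2


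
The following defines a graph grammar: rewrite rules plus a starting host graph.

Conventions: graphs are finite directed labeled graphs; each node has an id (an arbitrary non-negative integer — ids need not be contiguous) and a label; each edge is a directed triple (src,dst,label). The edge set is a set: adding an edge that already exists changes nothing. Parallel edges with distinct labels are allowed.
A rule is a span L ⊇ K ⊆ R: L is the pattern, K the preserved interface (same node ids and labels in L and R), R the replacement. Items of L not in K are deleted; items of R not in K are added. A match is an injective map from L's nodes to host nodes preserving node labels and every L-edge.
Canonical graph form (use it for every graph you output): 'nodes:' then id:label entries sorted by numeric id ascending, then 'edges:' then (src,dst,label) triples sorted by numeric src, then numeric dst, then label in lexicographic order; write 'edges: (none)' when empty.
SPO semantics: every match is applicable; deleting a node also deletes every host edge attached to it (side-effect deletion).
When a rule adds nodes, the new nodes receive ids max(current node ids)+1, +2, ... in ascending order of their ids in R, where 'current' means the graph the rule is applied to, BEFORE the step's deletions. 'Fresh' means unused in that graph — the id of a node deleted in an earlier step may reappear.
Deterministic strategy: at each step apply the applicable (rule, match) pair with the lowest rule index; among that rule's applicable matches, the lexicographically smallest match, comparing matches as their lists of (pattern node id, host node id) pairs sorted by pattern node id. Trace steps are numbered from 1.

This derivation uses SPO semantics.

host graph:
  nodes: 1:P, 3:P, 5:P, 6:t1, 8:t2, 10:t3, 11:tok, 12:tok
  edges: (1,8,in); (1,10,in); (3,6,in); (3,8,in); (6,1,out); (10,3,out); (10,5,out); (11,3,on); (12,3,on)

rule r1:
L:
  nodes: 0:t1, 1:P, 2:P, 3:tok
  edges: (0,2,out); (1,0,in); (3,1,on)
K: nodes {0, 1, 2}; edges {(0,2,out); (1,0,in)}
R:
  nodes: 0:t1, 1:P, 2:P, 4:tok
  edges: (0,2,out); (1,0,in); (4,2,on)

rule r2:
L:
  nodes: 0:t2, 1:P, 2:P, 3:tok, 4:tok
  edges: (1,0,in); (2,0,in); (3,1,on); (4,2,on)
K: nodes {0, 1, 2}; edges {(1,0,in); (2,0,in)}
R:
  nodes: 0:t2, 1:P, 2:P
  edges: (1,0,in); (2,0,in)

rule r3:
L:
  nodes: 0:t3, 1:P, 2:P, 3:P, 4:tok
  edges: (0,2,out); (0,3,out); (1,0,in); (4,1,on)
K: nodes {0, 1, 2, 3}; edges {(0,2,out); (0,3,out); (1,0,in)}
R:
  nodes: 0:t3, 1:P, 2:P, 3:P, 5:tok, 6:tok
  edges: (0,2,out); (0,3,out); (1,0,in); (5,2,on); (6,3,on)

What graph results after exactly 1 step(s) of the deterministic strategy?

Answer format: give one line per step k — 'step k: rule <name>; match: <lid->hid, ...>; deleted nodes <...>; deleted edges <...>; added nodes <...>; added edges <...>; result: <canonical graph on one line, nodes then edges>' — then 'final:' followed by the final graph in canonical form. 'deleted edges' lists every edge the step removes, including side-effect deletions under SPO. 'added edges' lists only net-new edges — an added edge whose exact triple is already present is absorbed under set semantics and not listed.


step 1: rule r1; match: 0->6, 1->3, 2->1, 3->11; deleted nodes 11; deleted edges (11,3,on); added nodes 13; added edges (13,1,on); result: nodes: 1:P, 3:P, 5:P, 6:t1, 8:t2, 10:t3, 12:tok, 13:tok edges: (1,8,in); (1,10,in); (3,6,in); (3,8,in); (6,1,out); (10,3,out); (10,5,out); (12,3,on); (13,1,on)
final:
nodes: 1:P, 3:P, 5:P, 6:t1, 8:t2, 10:t3, 12:tok, 13:tok
edges: (1,8,in); (1,10,in); (3,6,in); (3,8,in); (6,1,out); (10,3,out); (10,5,out); (12,3,on); (13,1,on)


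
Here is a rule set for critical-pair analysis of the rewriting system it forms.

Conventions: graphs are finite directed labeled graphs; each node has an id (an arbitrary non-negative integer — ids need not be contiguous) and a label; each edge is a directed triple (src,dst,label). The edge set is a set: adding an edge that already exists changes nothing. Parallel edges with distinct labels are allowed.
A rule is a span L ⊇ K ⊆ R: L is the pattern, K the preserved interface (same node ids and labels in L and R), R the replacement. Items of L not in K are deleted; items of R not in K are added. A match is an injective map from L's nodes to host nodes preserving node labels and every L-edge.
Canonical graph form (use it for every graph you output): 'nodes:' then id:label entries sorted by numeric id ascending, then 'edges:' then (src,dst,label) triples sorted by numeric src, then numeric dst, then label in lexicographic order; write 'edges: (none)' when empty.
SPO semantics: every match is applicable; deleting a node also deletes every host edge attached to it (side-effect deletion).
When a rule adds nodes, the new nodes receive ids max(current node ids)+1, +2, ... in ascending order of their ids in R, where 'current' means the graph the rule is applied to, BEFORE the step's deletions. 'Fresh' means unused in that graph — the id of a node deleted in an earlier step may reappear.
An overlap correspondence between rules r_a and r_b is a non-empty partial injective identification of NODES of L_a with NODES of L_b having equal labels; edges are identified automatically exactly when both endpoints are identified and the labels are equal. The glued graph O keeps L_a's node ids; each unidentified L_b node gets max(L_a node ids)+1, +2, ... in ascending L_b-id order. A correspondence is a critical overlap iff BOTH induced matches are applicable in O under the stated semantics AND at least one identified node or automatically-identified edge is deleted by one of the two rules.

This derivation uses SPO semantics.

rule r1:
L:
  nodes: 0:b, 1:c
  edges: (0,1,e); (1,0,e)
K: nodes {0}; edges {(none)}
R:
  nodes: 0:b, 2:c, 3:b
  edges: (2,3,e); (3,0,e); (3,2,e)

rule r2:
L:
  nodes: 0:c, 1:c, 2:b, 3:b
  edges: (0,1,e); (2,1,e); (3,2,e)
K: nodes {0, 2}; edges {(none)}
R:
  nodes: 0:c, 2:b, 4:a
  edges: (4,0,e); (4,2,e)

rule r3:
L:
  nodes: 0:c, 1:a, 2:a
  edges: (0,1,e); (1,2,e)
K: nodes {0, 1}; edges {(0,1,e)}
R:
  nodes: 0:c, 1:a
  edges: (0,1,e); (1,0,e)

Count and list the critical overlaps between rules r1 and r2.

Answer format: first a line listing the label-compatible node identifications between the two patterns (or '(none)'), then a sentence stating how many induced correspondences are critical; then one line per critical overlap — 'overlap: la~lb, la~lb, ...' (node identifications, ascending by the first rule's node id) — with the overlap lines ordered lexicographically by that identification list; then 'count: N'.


label-compatible node identifications between L(r1) and L(r2): 0~2, 0~3, 1~0, 1~1
7 of the induced correspondences are critical overlaps of r1 and r2.
overlap: 0~2, 1~0
overlap: 0~2, 1~1
overlap: 0~3
overlap: 0~3, 1~0
overlap: 0~3, 1~1
overlap: 1~0
overlap: 1~1
count: 7


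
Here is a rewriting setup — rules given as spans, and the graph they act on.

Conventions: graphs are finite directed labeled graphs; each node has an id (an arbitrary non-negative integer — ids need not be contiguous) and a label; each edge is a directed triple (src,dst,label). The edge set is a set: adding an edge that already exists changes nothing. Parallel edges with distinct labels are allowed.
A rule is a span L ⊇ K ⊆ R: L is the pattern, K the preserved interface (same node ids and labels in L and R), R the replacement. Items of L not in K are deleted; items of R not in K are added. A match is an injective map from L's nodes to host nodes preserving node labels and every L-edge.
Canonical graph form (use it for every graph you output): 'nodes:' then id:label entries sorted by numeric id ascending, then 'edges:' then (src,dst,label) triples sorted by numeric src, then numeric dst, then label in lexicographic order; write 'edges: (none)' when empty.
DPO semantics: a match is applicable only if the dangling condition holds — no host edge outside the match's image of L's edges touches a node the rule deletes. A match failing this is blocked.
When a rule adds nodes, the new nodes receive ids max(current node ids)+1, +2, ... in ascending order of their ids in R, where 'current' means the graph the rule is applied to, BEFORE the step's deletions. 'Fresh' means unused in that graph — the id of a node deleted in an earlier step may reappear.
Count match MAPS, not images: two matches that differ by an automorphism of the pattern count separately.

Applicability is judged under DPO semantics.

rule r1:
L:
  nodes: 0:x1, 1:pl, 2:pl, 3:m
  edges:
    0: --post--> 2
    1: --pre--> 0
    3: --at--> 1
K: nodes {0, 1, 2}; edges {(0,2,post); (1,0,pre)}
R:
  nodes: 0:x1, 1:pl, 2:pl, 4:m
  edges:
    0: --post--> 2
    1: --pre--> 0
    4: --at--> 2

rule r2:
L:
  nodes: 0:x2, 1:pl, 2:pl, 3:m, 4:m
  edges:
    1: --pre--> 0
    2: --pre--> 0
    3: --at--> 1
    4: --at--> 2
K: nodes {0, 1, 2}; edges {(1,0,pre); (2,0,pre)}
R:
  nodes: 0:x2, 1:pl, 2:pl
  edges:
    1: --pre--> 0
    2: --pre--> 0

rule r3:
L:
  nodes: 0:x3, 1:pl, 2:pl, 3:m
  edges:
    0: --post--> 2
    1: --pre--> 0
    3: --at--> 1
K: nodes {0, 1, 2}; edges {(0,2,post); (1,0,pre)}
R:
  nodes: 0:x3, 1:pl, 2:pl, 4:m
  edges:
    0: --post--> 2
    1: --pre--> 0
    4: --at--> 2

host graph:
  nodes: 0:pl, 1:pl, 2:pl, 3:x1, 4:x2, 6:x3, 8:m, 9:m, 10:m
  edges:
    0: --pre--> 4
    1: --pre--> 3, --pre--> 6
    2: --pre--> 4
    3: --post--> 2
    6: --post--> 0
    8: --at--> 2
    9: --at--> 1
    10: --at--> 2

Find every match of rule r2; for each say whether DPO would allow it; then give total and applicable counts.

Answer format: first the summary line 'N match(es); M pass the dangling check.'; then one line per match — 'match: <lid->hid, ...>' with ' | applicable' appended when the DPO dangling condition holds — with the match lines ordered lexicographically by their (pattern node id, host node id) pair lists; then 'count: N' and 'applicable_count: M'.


0 match(es); 0 pass the dangling check.
count: 0
applicable_count: 0


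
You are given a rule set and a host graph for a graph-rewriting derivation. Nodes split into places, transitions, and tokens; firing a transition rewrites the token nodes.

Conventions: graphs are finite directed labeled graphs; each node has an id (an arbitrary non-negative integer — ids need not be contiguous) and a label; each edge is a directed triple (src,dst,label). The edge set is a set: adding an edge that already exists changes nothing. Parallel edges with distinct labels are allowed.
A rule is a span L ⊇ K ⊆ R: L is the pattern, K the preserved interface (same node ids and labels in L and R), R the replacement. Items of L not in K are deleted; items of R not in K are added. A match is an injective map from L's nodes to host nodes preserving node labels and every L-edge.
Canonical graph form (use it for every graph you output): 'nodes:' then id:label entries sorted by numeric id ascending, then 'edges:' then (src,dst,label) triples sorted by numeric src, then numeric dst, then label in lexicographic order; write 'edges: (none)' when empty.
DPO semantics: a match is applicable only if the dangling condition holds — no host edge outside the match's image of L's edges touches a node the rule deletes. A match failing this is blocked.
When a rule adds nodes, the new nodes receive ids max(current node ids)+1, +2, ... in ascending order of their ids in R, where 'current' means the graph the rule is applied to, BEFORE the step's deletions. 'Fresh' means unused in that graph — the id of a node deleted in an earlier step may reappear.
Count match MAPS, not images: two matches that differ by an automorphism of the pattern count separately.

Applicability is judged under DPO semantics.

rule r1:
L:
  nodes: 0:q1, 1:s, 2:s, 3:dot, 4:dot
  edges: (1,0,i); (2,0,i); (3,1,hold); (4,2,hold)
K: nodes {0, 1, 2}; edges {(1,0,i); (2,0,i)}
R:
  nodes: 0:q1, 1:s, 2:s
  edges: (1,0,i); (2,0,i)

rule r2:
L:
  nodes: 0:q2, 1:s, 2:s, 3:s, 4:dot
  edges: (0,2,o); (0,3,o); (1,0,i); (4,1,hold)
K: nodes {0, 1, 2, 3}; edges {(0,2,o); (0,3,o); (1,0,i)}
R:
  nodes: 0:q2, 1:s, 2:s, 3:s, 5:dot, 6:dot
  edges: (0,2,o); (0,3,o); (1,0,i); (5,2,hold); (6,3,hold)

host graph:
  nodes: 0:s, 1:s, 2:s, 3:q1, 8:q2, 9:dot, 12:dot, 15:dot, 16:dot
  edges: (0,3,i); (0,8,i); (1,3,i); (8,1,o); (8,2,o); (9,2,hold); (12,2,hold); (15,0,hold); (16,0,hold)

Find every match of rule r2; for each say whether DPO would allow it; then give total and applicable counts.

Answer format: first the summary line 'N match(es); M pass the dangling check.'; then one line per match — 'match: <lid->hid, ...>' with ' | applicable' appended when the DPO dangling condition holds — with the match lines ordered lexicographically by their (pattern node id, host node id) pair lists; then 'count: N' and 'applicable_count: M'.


4 match(es); 4 pass the dangling check.
match: 0->8, 1->0, 2->1, 3->2, 4->15 | applicable
match: 0->8, 1->0, 2->1, 3->2, 4->16 | applicable
match: 0->8, 1->0, 2->2, 3->1, 4->15 | applicable
match: 0->8, 1->0, 2->2, 3->1, 4->16 | applicable
count: 4
applicable_count: 4


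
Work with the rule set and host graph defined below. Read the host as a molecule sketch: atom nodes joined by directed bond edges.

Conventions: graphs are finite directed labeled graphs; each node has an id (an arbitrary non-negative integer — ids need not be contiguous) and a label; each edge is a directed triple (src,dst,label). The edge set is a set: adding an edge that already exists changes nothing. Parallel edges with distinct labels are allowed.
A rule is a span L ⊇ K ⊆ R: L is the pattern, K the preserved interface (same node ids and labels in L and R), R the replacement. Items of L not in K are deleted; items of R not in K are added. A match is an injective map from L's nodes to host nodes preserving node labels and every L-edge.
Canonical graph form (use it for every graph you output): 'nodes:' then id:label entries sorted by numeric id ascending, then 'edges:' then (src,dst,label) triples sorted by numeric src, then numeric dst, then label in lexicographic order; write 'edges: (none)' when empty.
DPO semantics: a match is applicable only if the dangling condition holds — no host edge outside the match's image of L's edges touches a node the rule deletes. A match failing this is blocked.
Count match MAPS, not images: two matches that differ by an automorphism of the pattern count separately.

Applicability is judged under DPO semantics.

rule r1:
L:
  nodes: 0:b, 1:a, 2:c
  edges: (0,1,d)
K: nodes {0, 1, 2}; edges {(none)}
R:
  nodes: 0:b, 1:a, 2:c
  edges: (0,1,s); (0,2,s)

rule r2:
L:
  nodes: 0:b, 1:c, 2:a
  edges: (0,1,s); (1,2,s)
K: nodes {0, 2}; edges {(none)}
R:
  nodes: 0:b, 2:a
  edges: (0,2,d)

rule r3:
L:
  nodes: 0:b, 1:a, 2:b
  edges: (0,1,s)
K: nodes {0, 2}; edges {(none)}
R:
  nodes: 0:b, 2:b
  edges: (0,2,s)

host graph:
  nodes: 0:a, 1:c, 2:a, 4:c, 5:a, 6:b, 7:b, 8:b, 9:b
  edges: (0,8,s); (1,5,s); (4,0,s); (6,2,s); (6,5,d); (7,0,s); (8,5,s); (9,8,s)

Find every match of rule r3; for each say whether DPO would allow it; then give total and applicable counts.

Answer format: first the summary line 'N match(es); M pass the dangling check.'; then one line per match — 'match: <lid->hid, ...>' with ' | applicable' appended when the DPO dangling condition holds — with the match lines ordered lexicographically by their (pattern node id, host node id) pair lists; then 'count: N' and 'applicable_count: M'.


9 match(es); 3 pass the dangling check.
match: 0->6, 1->2, 2->7 | applicable
match: 0->6, 1->2, 2->8 | applicable
match: 0->6, 1->2, 2->9 | applicable
match: 0->7, 1->0, 2->6
match: 0->7, 1->0, 2->8
match: 0->7, 1->0, 2->9
match: 0->8, 1->5, 2->6
match: 0->8, 1->5, 2->7
match: 0->8, 1->5, 2->9
count: 9
applicable_count: 3


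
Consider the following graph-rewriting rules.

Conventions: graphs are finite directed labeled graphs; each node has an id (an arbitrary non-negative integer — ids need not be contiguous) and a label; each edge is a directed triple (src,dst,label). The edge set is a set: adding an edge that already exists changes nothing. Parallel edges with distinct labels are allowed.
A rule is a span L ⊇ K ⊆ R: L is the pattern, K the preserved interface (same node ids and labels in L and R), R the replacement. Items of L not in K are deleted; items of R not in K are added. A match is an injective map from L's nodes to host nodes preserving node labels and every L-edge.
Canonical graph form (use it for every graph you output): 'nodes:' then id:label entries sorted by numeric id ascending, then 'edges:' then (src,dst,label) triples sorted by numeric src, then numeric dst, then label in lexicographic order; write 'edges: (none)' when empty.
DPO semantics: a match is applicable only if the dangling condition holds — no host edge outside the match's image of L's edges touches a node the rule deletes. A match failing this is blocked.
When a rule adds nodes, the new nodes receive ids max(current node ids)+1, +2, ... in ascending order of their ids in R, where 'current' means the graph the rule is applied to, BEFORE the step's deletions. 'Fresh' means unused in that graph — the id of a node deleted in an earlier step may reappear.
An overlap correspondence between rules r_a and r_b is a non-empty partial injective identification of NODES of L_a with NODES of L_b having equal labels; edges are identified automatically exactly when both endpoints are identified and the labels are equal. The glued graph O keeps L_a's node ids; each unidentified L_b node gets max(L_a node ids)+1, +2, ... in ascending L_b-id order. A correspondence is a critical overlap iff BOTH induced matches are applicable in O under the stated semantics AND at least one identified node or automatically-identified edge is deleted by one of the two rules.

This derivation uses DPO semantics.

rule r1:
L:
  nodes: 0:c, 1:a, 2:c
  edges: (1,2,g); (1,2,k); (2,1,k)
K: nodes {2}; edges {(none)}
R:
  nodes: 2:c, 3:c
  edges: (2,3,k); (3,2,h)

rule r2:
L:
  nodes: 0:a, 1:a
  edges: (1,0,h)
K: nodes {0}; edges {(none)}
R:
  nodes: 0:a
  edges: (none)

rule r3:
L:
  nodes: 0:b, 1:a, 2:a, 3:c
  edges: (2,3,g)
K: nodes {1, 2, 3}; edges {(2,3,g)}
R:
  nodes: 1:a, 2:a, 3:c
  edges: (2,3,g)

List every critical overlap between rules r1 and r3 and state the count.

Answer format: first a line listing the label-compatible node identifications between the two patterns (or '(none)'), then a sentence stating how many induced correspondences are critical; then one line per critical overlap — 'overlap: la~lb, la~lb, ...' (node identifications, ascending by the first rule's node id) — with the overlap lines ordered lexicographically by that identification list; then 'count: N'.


label-compatible node identifications between L(r1) and L(r3): 0~3, 1~1, 1~2, 2~3
3 of the induced correspondences are critical overlaps of r1 and r3.
overlap: 1~1
overlap: 1~1, 2~3
overlap: 1~2, 2~3
count: 3


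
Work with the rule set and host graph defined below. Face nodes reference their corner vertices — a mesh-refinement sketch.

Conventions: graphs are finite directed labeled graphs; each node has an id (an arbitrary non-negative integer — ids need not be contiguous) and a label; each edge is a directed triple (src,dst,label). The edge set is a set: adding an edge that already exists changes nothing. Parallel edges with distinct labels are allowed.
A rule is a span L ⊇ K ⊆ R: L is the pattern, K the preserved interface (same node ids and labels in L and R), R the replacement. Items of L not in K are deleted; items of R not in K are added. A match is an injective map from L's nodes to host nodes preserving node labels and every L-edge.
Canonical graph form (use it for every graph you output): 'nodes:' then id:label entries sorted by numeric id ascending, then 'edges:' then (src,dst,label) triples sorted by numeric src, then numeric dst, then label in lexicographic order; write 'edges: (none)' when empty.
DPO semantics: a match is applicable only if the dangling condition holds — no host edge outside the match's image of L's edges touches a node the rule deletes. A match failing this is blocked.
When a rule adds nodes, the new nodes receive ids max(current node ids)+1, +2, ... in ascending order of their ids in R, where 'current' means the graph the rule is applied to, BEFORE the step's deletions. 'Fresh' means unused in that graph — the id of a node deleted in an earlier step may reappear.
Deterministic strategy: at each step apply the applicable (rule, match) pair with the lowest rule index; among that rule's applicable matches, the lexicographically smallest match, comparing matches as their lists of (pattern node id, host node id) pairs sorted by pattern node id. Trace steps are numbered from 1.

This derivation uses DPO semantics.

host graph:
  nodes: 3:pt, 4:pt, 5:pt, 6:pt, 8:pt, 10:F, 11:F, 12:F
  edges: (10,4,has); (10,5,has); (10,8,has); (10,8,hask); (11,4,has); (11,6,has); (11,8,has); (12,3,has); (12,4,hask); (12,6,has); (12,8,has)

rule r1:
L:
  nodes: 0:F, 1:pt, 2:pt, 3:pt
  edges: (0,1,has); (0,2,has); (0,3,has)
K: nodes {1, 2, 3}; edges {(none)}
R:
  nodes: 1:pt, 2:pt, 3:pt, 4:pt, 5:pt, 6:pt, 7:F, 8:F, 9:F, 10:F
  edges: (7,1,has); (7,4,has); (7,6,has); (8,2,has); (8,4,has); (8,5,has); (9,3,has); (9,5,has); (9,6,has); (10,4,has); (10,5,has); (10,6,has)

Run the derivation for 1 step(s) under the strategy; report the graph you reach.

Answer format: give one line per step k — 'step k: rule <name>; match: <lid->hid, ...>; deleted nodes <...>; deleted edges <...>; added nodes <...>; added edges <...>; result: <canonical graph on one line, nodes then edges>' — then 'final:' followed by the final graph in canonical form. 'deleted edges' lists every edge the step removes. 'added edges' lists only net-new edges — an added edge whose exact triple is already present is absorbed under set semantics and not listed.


step 1: rule r1; match: 0->11, 1->4, 2->6, 3->8; deleted nodes 11; deleted edges (11,4,has); (11,6,has); (11,8,has); added nodes 13, 14, 15, 16, 17, 18, 19; added edges (16,4,has); (16,13,has); (16,15,has); (17,6,has); (17,13,has); (17,14,has); (18,8,has); (18,14,has); (18,15,has); (19,13,has); (19,14,has); (19,15,has); result: nodes: 3:pt, 4:pt, 5:pt, 6:pt, 8:pt, 10:F, 12:F, 13:pt, 14:pt, 15:pt, 16:F, 17:F, 18:F, 19:F edges: (10,4,has); (10,5,has); (10,8,has); (10,8,hask); (12,3,has); (12,4,hask); (12,6,has); (12,8,has); (16,4,has); (16,13,has); (16,15,has); (17,6,has); (17,13,has); (17,14,has); (18,8,has); (18,14,has); (18,15,has); (19,13,has); (19,14,has); (19,15,has)
final:
nodes: 3:pt, 4:pt, 5:pt, 6:pt, 8:pt, 10:F, 12:F, 13:pt, 14:pt, 15:pt, 16:F, 17:F, 18:F, 19:F
edges: (10,4,has); (10,5,has); (10,8,has); (10,8,hask); (12,3,has); (12,4,hask); (12,6,has); (12,8,has); (16,4,has); (16,13,has); (16,15,has); (17,6,has); (17,13,has); (17,14,has); (18,8,has); (18,14,has); (18,15,has); (19,13,has); (19,14,has); (19,15,has)


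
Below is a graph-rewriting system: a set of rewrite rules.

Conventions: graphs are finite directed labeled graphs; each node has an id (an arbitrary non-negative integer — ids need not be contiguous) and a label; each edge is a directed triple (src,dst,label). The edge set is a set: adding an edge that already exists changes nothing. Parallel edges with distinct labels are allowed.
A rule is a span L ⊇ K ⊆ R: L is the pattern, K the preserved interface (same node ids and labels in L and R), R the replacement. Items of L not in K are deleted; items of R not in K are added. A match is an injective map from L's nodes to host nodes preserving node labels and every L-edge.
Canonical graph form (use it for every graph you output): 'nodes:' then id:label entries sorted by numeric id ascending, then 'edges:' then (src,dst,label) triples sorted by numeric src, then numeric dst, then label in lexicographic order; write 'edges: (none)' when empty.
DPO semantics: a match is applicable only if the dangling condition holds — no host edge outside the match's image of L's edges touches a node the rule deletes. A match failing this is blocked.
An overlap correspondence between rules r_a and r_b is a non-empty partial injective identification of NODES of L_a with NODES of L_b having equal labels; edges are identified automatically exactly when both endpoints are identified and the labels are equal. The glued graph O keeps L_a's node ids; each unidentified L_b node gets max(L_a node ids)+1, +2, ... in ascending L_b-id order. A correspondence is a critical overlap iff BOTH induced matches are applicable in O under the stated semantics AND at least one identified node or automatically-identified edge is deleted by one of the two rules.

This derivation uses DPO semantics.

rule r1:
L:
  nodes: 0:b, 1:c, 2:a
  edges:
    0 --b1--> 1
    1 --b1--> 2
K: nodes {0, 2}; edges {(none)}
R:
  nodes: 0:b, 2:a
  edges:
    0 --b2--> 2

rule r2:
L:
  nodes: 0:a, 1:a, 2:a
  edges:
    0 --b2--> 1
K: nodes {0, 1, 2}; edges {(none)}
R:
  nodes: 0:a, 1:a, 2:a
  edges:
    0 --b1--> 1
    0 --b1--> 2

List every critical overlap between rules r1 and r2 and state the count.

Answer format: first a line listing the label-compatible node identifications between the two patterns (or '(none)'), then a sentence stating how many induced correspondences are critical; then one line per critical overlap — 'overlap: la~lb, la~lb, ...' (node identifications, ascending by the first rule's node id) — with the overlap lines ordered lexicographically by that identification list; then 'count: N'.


label-compatible node identifications between L(r1) and L(r2): 2~0, 2~1, 2~2
0 of the induced correspondences are critical overlaps of r1 and r2.
count: 0


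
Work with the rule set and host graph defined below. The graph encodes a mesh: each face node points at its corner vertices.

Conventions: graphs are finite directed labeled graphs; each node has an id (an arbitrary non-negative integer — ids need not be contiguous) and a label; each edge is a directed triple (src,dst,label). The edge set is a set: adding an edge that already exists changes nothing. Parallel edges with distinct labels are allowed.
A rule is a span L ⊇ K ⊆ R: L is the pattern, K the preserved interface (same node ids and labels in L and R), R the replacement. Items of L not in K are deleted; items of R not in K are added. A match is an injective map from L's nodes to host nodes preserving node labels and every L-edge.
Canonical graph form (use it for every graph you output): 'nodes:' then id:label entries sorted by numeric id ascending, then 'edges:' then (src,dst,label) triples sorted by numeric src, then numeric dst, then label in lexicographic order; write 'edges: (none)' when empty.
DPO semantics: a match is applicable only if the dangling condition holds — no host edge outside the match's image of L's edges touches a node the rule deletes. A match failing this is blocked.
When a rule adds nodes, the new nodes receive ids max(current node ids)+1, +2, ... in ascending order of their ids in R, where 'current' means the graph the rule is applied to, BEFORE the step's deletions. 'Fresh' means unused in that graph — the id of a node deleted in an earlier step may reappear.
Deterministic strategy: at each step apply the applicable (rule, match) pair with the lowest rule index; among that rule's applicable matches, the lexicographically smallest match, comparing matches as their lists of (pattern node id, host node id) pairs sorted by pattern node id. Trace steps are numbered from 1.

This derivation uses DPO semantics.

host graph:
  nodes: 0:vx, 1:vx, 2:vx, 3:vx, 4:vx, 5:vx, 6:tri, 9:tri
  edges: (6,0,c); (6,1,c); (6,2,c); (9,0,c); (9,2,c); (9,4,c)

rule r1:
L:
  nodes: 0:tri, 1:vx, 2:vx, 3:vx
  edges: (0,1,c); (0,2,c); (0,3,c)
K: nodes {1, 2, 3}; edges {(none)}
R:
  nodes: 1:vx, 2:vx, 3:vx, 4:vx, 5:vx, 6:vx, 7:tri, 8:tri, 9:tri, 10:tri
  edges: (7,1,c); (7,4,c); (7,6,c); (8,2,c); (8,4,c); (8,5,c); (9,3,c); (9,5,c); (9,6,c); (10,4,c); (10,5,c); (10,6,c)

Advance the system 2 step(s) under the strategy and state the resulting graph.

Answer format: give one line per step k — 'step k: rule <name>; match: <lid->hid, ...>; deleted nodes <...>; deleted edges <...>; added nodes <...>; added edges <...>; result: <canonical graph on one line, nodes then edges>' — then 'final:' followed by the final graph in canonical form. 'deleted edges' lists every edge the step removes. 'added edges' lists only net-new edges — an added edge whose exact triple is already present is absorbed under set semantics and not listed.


step 1: rule r1; match: 0->6, 1->0, 2->1, 3->2; deleted nodes 6; deleted edges (6,0,c); (6,1,c); (6,2,c); added nodes 10, 11, 12, 13, 14, 15, 16; added edges (13,0,c); (13,10,c); (13,12,c); (14,1,c); (14,10,c); (14,11,c); (15,2,c); (15,11,c); (15,12,c); (16,10,c); (16,11,c); (16,12,c); result: nodes: 0:vx, 1:vx, 2:vx, 3:vx, 4:vx, 5:vx, 9:tri, 10:vx, 11:vx, 12:vx, 13:tri, 14:tri, 15:tri, 16:tri edges: (9,0,c); (9,2,c); (9,4,c); (13,0,c); (13,10,c); (13,12,c); (14,1,c); (14,10,c); (14,11,c); (15,2,c); (15,11,c); (15,12,c); (16,10,c); (16,11,c); (16,12,c)
step 2: rule r1; match: 0->9, 1->0, 2->2, 3->4; deleted nodes 9; deleted edges (9,0,c); (9,2,c); (9,4,c); added nodes 17, 18, 19, 20, 21, 22, 23; added edges (20,0,c); (20,17,c); (20,19,c); (21,2,c); (21,17,c); (21,18,c); (22,4,c); (22,18,c); (22,19,c); (23,17,c); (23,18,c); (23,19,c); result: nodes: 0:vx, 1:vx, 2:vx, 3:vx, 4:vx, 5:vx, 10:vx, 11:vx, 12:vx, 13:tri, 14:tri, 15:tri, 16:tri, 17:vx, 18:vx, 19:vx, 20:tri, 21:tri, 22:tri, 23:tri edges: (13,0,c); (13,10,c); (13,12,c); (14,1,c); (14,10,c); (14,11,c); (15,2,c); (15,11,c); (15,12,c); (16,10,c); (16,11,c); (16,12,c); (20,0,c); (20,17,c); (20,19,c); (21,2,c); (21,17,c); (21,18,c); (22,4,c); (22,18,c); (22,19,c); (23,17,c); (23,18,c); (23,19,c)
final:
nodes: 0:vx, 1:vx, 2:vx, 3:vx, 4:vx, 5:vx, 10:vx, 11:vx, 12:vx, 13:tri, 14:tri, 15:tri, 16:tri, 17:vx, 18:vx, 19:vx, 20:tri, 21:tri, 22:tri, 23:tri
edges: (13,0,c); (13,10,c); (13,12,c); (14,1,c); (14,10,c); (14,11,c); (15,2,c); (15,11,c); (15,12,c); (16,10,c); (16,11,c); (16,12,c); (20,0,c); (20,17,c); (20,19,c); (21,2,c); (21,17,c); (21,18,c); (22,4,c); (22,18,c); (22,19,c); (23,17,c); (23,18,c); (23,19,c)
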